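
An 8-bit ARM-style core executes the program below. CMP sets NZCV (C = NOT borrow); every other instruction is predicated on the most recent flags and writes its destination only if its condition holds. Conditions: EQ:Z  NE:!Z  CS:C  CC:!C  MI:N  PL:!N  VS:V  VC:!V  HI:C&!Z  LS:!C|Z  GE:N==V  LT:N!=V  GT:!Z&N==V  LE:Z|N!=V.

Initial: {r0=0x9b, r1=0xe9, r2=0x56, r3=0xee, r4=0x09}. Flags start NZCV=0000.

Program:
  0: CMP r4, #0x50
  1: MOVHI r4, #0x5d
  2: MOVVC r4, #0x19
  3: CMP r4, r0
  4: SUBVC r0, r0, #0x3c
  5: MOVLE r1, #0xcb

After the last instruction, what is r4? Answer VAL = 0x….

VAL = 0x19

[0] flags=1000 → (cmp)
[1] flags=1000 HI?F → skip
[2] flags=1000 VC?T → r4=0x19
[3] flags=0000 → (cmp)
[4] flags=0000 VC?T → r0=0x5f
[5] flags=0000 LE?F → skip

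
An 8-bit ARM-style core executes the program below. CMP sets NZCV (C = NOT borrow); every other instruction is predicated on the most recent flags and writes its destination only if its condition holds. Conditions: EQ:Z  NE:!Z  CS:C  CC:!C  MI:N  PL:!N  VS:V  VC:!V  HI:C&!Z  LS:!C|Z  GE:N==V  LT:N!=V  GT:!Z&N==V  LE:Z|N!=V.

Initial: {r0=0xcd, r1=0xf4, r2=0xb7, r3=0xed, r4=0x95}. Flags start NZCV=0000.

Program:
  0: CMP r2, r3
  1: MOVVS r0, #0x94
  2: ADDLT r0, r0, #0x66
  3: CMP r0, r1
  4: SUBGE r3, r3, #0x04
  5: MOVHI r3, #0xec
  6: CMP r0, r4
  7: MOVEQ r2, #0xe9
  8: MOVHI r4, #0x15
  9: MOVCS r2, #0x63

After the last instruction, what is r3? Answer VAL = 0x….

VAL = 0xe9

[0] flags=1000 → (cmp)
[1] flags=1000 VS?F → skip
[2] flags=1000 LT?T → r0=0x33
[3] flags=0000 → (cmp)
[4] flags=0000 GE?T → r3=0xe9
[5] flags=0000 HI?F → skip
[6] flags=1001 → (cmp)
[7] flags=1001 EQ?F → skip
[8] flags=1001 HI?F → skip
[9] flags=1001 CS?F → skip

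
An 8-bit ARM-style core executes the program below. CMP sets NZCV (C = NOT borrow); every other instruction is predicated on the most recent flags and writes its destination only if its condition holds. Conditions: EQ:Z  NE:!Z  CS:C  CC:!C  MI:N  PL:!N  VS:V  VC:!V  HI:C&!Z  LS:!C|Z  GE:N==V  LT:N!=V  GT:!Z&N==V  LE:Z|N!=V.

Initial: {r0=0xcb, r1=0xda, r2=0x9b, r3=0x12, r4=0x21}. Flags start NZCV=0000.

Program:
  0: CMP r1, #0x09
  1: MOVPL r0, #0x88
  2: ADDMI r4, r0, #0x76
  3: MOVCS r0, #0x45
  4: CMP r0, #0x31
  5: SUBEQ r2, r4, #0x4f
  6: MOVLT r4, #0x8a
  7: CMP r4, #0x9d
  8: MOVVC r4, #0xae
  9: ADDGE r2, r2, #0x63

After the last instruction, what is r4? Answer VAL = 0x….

[0] flags=1010 → (cmp)
[1] flags=1010 PL?F → skip
[2] flags=1010 MI?T → r4=0x41
[3] flags=1010 CS?T → r0=0x45
[4] flags=0010 → (cmp)
[5] flags=0010 EQ?F → skip
[6] flags=0010 LT?F → skip
[7] flags=1001 → (cmp)
[8] flags=1001 VC?F → skip
[9] flags=1001 GE?T → r2=0xfe

VAL = 0x41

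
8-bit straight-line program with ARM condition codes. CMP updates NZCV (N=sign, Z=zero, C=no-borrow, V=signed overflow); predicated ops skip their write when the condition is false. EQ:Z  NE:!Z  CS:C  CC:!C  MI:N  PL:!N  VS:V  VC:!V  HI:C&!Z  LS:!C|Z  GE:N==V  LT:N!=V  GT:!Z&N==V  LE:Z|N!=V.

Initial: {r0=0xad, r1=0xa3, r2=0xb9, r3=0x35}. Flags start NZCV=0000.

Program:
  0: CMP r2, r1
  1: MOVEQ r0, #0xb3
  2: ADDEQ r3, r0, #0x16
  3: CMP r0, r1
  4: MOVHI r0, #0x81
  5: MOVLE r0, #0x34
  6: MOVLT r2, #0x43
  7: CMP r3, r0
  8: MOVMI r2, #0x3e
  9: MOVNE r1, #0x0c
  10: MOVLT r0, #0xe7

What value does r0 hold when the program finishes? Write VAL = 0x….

0: ✓ CMP  NZCV=0010
1: · MOVEQ
2: · ADDEQ
3: ✓ CMP  NZCV=0010
4: ✓ MOVHI  r0←0x81
5: · MOVLE
6: · MOVLT
7: ✓ CMP  NZCV=1001
8: ✓ MOVMI  r2←0x3e
9: ✓ MOVNE  r1←0x0c
10: · MOVLT

VAL = 0x81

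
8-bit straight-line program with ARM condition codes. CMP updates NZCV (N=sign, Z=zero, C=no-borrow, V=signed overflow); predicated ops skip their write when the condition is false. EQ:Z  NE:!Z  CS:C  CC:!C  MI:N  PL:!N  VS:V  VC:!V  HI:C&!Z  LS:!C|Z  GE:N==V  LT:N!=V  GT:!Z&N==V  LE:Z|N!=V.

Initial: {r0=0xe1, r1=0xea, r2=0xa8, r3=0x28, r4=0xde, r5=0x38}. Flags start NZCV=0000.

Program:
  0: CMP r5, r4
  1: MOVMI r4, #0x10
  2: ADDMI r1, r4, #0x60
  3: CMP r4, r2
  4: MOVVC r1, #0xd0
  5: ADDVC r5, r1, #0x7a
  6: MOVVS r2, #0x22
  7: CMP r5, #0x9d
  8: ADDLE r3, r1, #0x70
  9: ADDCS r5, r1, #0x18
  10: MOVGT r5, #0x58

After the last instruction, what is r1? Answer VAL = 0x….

[0] flags=0000 → (cmp)
[1] flags=0000 MI?F → skip
[2] flags=0000 MI?F → skip
[3] flags=0010 → (cmp)
[4] flags=0010 VC?T → r1=0xd0
[5] flags=0010 VC?T → r5=0x4a
[6] flags=0010 VS?F → skip
[7] flags=1001 → (cmp)
[8] flags=1001 LE?F → skip
[9] flags=1001 CS?F → skip
[10] flags=1001 GT?T → r5=0x58

VAL = 0xd0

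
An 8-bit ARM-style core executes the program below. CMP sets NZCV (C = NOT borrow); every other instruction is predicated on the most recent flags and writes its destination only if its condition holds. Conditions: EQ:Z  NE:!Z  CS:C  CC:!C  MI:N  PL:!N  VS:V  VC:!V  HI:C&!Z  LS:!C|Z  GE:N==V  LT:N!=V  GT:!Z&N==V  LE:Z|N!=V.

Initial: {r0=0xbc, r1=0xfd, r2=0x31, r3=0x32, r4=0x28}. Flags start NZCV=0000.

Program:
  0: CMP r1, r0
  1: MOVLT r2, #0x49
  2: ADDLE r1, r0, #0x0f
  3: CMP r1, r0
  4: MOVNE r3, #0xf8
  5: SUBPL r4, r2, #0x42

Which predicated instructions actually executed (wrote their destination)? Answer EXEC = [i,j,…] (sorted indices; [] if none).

EXEC = [4,5]

[0] flags=0010 → (cmp)
[1] flags=0010 LT?F → skip
[2] flags=0010 LE?F → skip
[3] flags=0010 → (cmp)
[4] flags=0010 NE?T → r3=0xf8
[5] flags=0010 PL?T → r4=0xef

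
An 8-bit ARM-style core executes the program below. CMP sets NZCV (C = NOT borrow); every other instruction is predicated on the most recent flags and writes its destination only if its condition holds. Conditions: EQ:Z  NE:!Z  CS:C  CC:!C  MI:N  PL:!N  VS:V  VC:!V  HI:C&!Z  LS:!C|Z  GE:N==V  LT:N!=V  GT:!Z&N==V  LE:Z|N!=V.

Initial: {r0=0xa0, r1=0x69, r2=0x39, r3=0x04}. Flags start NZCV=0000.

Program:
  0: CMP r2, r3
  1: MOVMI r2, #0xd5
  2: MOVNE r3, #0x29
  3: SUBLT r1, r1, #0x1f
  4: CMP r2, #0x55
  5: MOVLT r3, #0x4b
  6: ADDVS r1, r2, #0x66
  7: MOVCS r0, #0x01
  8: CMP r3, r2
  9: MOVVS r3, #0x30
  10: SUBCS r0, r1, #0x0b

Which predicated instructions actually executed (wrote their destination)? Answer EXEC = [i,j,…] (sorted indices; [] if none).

[0] flags=0010 → (cmp)
[1] flags=0010 MI?F → skip
[2] flags=0010 NE?T → r3=0x29
[3] flags=0010 LT?F → skip
[4] flags=1000 → (cmp)
[5] flags=1000 LT?T → r3=0x4b
[6] flags=1000 VS?F → skip
[7] flags=1000 CS?F → skip
[8] flags=0010 → (cmp)
[9] flags=0010 VS?F → skip
[10] flags=0010 CS?T → r0=0x5e

EXEC = [2,5,10]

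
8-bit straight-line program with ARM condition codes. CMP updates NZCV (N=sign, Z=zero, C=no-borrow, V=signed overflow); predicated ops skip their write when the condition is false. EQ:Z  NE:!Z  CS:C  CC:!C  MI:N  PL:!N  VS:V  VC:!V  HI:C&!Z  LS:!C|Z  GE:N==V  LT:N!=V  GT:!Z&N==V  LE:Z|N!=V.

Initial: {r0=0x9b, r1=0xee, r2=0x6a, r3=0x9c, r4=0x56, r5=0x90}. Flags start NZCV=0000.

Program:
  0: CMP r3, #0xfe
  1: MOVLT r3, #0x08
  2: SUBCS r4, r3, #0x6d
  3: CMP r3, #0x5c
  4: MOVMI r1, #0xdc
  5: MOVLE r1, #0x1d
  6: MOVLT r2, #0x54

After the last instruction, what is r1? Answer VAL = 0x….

[0] flags=1000 → (cmp)
[1] flags=1000 LT?T → r3=0x08
[2] flags=1000 CS?F → skip
[3] flags=1000 → (cmp)
[4] flags=1000 MI?T → r1=0xdc
[5] flags=1000 LE?T → r1=0x1d
[6] flags=1000 LT?T → r2=0x54

VAL = 0x1d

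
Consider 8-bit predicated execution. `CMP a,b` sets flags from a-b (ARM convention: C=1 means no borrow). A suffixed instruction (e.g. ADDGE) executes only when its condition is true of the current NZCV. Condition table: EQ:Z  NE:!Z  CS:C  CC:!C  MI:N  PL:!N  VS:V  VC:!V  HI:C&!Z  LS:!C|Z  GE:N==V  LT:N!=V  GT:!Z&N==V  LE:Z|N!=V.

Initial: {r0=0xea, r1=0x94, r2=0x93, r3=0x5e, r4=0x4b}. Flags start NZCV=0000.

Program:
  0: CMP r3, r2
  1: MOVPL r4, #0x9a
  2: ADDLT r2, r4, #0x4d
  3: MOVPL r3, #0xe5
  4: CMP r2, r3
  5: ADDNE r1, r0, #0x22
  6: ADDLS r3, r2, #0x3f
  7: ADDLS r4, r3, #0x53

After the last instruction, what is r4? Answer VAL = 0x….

VAL = 0x4b

[0] flags=1001 → (cmp)
[1] flags=1001 PL?F → skip
[2] flags=1001 LT?F → skip
[3] flags=1001 PL?F → skip
[4] flags=0011 → (cmp)
[5] flags=0011 NE?T → r1=0x0c
[6] flags=0011 LS?F → skip
[7] flags=0011 LS?F → skip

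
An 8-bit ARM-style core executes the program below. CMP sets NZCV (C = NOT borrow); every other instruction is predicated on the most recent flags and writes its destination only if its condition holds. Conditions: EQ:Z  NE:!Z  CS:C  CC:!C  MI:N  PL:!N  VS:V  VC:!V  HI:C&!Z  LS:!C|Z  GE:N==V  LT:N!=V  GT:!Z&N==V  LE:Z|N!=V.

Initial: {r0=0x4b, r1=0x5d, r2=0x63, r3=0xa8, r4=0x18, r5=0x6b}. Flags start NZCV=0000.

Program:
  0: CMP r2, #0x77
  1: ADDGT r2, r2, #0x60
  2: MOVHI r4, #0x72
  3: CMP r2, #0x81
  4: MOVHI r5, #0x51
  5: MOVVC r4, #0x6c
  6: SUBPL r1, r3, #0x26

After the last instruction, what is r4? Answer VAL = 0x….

[0] flags=1000 → (cmp)
[1] flags=1000 GT?F → skip
[2] flags=1000 HI?F → skip
[3] flags=1001 → (cmp)
[4] flags=1001 HI?F → skip
[5] flags=1001 VC?F → skip
[6] flags=1001 PL?F → skip

VAL = 0x18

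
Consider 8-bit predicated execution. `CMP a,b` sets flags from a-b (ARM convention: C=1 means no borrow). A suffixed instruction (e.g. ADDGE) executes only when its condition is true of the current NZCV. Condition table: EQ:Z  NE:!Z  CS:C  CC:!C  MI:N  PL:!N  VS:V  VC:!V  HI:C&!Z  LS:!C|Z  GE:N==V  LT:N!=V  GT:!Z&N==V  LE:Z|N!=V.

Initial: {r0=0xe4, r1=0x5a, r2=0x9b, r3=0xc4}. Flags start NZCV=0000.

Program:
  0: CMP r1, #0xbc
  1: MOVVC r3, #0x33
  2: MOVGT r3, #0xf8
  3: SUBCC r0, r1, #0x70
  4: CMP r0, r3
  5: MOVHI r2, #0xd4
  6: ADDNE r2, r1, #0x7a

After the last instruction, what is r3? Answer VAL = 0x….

VAL = 0xf8

0: ✓ CMP  NZCV=1001
1: · MOVVC
2: ✓ MOVGT  r3←0xf8
3: ✓ SUBCC  r0←0xea
4: ✓ CMP  NZCV=1000
5: · MOVHI
6: ✓ ADDNE  r2←0xd4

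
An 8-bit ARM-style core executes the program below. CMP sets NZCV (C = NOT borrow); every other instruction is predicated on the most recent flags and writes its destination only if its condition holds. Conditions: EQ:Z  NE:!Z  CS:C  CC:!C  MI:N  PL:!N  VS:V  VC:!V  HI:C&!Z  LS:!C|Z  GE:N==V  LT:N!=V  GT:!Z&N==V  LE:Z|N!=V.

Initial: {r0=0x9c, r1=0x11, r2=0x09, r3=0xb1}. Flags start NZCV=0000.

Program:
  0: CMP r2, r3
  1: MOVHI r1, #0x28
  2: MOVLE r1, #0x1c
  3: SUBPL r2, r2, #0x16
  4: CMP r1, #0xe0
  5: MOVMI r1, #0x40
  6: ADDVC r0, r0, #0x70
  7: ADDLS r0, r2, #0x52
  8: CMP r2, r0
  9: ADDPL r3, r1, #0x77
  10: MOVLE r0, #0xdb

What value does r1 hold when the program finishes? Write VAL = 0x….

VAL = 0x11

0: ✓ CMP  NZCV=0000
1: · MOVHI
2: · MOVLE
3: ✓ SUBPL  r2←0xf3
4: ✓ CMP  NZCV=0000
5: · MOVMI
6: ✓ ADDVC  r0←0x0c
7: ✓ ADDLS  r0←0x45
8: ✓ CMP  NZCV=1010
9: · ADDPL
10: ✓ MOVLE  r0←0xdb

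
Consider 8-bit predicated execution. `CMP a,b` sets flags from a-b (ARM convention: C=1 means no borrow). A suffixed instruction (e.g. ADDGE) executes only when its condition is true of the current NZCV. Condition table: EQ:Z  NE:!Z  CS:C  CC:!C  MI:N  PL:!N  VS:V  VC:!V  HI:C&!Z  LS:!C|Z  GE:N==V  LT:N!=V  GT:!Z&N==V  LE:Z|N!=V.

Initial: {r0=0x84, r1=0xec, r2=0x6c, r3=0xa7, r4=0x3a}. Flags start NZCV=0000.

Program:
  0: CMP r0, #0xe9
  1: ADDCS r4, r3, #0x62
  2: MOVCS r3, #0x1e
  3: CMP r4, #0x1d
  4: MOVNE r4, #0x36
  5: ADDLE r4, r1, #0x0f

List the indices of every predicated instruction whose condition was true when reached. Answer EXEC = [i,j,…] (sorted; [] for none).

[0] flags=1000 → (cmp)
[1] flags=1000 CS?F → skip
[2] flags=1000 CS?F → skip
[3] flags=0010 → (cmp)
[4] flags=0010 NE?T → r4=0x36
[5] flags=0010 LE?F → skip

EXEC = [4]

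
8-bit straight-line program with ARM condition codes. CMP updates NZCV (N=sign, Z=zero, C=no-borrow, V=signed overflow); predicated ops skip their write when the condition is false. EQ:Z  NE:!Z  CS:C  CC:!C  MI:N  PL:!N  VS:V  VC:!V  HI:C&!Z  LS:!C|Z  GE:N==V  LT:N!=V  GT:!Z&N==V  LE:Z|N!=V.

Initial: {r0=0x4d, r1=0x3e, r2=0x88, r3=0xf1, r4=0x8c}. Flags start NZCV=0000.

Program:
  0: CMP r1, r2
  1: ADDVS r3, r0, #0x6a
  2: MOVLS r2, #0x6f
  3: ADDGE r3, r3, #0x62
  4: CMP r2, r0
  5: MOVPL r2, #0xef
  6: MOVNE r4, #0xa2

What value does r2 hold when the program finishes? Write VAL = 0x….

0: ✓ CMP  NZCV=1001
1: ✓ ADDVS  r3←0xb7
2: ✓ MOVLS  r2←0x6f
3: ✓ ADDGE  r3←0x19
4: ✓ CMP  NZCV=0010
5: ✓ MOVPL  r2←0xef
6: ✓ MOVNE  r4←0xa2

VAL = 0xef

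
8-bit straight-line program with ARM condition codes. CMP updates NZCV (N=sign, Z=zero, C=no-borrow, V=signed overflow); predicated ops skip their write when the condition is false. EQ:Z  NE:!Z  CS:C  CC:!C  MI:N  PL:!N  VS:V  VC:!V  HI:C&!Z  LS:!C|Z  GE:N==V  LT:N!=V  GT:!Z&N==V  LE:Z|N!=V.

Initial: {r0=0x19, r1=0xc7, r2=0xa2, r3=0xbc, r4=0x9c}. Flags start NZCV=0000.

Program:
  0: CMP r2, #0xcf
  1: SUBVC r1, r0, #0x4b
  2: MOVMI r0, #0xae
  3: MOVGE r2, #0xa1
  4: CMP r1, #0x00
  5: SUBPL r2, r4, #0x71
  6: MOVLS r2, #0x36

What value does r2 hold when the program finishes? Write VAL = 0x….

VAL = 0xa2

[0] flags=1000 → (cmp)
[1] flags=1000 VC?T → r1=0xce
[2] flags=1000 MI?T → r0=0xae
[3] flags=1000 GE?F → skip
[4] flags=1010 → (cmp)
[5] flags=1010 PL?F → skip
[6] flags=1010 LS?F → skip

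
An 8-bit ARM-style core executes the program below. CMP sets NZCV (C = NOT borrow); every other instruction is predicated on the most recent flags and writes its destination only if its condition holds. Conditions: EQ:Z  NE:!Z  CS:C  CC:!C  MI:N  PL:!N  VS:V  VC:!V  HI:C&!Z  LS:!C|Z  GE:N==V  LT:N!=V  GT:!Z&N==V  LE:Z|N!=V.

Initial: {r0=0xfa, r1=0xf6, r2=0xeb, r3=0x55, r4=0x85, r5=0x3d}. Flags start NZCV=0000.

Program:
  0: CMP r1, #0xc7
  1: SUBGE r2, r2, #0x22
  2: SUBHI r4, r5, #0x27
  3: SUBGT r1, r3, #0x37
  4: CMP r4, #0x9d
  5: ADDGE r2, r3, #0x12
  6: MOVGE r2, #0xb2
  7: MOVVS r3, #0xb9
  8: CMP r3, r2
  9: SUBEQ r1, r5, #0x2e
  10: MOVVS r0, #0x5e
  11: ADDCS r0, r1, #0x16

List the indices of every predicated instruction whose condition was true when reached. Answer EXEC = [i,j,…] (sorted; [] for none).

EXEC = [1,2,3,5,6,10]

0: ✓ CMP  NZCV=0010
1: ✓ SUBGE  r2←0xc9
2: ✓ SUBHI  r4←0x16
3: ✓ SUBGT  r1←0x1e
4: ✓ CMP  NZCV=0000
5: ✓ ADDGE  r2←0x67
6: ✓ MOVGE  r2←0xb2
7: · MOVVS
8: ✓ CMP  NZCV=1001
9: · SUBEQ
10: ✓ MOVVS  r0←0x5e
11: · ADDCS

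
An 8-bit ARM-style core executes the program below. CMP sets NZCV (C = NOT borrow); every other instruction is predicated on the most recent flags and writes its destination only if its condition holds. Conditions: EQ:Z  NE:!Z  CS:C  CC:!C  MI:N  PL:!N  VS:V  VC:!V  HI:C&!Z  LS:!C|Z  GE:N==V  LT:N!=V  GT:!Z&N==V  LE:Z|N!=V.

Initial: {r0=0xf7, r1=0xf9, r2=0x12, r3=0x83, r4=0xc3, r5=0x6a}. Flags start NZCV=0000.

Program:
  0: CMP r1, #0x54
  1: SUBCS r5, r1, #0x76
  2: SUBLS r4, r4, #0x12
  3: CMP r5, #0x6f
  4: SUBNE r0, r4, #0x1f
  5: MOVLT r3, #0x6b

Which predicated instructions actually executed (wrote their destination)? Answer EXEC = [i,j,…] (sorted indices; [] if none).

EXEC = [1,4,5]

0: ✓ CMP  NZCV=1010
1: ✓ SUBCS  r5←0x83
2: · SUBLS
3: ✓ CMP  NZCV=0011
4: ✓ SUBNE  r0←0xa4
5: ✓ MOVLT  r3←0x6b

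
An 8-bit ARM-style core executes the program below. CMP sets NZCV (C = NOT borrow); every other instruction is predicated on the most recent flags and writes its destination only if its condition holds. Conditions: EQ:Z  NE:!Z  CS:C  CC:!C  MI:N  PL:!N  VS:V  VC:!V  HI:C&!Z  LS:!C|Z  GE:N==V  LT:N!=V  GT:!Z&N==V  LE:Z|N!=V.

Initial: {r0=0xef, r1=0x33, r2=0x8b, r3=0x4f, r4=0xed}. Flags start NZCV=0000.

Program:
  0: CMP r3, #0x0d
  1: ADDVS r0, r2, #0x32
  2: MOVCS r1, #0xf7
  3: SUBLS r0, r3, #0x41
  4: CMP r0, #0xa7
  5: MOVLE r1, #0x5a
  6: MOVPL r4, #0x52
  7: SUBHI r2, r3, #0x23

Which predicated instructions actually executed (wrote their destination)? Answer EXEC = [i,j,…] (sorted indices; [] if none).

0: ✓ CMP  NZCV=0010
1: · ADDVS
2: ✓ MOVCS  r1←0xf7
3: · SUBLS
4: ✓ CMP  NZCV=0010
5: · MOVLE
6: ✓ MOVPL  r4←0x52
7: ✓ SUBHI  r2←0x2c

EXEC = [2,6,7]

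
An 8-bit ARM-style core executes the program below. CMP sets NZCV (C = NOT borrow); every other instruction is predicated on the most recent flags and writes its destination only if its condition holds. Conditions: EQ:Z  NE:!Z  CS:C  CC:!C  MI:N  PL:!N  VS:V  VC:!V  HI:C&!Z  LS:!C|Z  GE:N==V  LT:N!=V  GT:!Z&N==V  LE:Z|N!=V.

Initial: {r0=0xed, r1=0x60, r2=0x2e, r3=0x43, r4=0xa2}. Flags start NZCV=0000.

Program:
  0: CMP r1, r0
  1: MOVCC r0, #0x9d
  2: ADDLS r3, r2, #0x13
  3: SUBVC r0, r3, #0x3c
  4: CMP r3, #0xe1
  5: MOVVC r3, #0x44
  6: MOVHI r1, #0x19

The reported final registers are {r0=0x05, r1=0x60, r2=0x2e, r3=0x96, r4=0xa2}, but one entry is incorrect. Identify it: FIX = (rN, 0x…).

0: ✓ CMP  NZCV=0000
1: ✓ MOVCC  r0←0x9d
2: ✓ ADDLS  r3←0x41
3: ✓ SUBVC  r0←0x05
4: ✓ CMP  NZCV=0000
5: ✓ MOVVC  r3←0x44
6: · MOVHI

FIX = (r3, 0x44)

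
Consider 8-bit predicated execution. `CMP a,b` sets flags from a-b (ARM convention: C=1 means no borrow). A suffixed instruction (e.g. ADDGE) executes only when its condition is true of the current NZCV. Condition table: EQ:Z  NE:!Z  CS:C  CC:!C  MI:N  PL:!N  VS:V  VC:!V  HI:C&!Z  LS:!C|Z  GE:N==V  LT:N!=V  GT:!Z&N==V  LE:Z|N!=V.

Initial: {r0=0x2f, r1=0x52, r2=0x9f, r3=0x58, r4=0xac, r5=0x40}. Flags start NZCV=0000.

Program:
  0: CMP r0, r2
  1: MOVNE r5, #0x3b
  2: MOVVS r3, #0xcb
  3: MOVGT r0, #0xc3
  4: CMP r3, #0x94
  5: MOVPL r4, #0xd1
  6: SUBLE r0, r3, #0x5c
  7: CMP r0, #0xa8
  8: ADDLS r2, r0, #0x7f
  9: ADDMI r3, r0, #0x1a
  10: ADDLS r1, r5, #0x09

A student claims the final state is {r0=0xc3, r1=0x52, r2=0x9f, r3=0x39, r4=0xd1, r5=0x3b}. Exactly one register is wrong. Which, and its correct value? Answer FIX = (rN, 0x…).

0: ✓ CMP  NZCV=1001
1: ✓ MOVNE  r5←0x3b
2: ✓ MOVVS  r3←0xcb
3: ✓ MOVGT  r0←0xc3
4: ✓ CMP  NZCV=0010
5: ✓ MOVPL  r4←0xd1
6: · SUBLE
7: ✓ CMP  NZCV=0010
8: · ADDLS
9: · ADDMI
10: · ADDLS

FIX = (r3, 0xcb)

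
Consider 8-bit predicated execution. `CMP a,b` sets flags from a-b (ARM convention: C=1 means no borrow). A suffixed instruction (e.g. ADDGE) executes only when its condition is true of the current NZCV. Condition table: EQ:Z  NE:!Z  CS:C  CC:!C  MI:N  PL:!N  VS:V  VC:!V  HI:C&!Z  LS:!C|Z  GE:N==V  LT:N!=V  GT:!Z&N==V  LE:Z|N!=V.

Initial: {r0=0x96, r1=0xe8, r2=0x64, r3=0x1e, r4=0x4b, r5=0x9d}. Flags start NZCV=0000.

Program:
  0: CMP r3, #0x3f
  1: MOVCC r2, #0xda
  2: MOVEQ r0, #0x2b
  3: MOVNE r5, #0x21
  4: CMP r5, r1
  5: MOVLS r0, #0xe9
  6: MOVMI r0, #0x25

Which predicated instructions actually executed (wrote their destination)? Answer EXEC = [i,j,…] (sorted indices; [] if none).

0: ✓ CMP  NZCV=1000
1: ✓ MOVCC  r2←0xda
2: · MOVEQ
3: ✓ MOVNE  r5←0x21
4: ✓ CMP  NZCV=0000
5: ✓ MOVLS  r0←0xe9
6: · MOVMI

EXEC = [1,3,5]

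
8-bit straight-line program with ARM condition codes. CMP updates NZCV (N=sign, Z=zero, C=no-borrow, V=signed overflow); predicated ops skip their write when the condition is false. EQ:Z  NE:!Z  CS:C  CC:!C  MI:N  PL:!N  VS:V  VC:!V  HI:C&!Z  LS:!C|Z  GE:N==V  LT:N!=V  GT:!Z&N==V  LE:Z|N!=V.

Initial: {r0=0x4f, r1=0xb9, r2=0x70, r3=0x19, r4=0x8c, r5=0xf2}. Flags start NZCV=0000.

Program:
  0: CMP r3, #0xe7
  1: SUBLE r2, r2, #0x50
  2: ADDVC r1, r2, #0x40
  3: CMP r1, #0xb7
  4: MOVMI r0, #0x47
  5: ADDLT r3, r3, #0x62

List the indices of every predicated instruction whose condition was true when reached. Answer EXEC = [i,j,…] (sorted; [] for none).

0: ✓ CMP  NZCV=0000
1: · SUBLE
2: ✓ ADDVC  r1←0xb0
3: ✓ CMP  NZCV=1000
4: ✓ MOVMI  r0←0x47
5: ✓ ADDLT  r3←0x7b

EXEC = [2,4,5]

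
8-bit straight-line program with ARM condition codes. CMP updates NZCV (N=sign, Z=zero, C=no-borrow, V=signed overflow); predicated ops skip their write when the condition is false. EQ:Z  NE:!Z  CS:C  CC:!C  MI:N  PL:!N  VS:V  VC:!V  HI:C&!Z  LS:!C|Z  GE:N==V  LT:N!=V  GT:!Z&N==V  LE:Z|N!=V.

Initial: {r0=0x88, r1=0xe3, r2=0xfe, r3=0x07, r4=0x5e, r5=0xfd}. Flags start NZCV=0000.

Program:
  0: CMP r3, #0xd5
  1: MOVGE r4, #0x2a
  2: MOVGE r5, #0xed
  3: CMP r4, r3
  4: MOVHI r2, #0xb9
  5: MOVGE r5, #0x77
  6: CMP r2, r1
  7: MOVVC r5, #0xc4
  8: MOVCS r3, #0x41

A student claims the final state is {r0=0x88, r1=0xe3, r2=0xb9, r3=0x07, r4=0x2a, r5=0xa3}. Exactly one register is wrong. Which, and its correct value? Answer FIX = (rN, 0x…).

[0] flags=0000 → (cmp)
[1] flags=0000 GE?T → r4=0x2a
[2] flags=0000 GE?T → r5=0xed
[3] flags=0010 → (cmp)
[4] flags=0010 HI?T → r2=0xb9
[5] flags=0010 GE?T → r5=0x77
[6] flags=1000 → (cmp)
[7] flags=1000 VC?T → r5=0xc4
[8] flags=1000 CS?F → skip

FIX = (r5, 0xc4)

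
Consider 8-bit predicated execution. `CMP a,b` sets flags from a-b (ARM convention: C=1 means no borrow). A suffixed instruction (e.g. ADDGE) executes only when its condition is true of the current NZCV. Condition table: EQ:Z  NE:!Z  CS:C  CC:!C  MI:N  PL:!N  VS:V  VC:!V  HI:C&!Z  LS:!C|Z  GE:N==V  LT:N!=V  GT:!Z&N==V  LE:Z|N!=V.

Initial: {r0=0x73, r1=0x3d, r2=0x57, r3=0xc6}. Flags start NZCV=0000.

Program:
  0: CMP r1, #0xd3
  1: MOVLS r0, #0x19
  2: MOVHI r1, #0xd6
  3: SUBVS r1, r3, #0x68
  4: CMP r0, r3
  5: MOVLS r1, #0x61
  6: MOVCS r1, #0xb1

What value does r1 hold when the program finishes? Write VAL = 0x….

VAL = 0x61

0: ✓ CMP  NZCV=0000
1: ✓ MOVLS  r0←0x19
2: · MOVHI
3: · SUBVS
4: ✓ CMP  NZCV=0000
5: ✓ MOVLS  r1←0x61
6: · MOVCS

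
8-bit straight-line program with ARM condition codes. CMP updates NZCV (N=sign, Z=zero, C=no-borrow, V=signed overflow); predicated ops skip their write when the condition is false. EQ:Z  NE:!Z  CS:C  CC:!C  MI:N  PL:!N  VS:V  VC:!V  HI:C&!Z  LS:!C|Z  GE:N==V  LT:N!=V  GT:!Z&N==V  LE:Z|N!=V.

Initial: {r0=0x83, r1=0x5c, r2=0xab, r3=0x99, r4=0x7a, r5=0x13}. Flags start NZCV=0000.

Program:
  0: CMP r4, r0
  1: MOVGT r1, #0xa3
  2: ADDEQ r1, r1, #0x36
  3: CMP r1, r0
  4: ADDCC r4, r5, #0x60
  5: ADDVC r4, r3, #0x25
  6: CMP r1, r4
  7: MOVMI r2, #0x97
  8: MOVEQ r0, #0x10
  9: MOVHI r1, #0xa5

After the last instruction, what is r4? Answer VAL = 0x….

0: ✓ CMP  NZCV=1001
1: ✓ MOVGT  r1←0xa3
2: · ADDEQ
3: ✓ CMP  NZCV=0010
4: · ADDCC
5: ✓ ADDVC  r4←0xbe
6: ✓ CMP  NZCV=1000
7: ✓ MOVMI  r2←0x97
8: · MOVEQ
9: · MOVHI

VAL = 0xbe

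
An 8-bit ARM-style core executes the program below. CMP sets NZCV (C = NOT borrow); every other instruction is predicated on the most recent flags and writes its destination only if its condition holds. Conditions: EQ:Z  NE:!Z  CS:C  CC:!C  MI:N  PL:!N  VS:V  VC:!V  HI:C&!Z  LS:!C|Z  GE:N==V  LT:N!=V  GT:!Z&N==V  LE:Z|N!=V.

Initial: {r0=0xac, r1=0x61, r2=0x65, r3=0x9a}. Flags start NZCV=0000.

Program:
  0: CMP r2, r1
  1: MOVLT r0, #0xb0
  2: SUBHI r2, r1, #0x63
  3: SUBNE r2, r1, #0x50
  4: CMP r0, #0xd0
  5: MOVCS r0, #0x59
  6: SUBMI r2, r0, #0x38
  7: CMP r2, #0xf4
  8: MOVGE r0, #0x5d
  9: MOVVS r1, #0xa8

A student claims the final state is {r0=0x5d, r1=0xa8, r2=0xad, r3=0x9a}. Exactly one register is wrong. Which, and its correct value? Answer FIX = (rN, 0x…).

0: ✓ CMP  NZCV=0010
1: · MOVLT
2: ✓ SUBHI  r2←0xfe
3: ✓ SUBNE  r2←0x11
4: ✓ CMP  NZCV=1000
5: · MOVCS
6: ✓ SUBMI  r2←0x74
7: ✓ CMP  NZCV=1001
8: ✓ MOVGE  r0←0x5d
9: ✓ MOVVS  r1←0xa8

FIX = (r2, 0x74)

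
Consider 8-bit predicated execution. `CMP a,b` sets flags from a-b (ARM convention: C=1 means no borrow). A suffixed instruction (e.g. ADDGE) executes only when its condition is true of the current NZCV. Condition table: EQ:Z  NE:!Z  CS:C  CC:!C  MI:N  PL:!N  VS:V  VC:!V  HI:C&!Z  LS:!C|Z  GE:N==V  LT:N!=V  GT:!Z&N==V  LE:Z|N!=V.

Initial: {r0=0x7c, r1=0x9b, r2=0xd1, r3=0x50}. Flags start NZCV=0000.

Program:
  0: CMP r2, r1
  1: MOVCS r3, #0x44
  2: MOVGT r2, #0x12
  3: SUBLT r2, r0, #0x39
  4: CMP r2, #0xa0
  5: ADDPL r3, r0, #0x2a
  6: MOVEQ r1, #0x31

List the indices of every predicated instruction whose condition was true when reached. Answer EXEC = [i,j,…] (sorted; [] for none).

EXEC = [1,2,5]

[0] flags=0010 → (cmp)
[1] flags=0010 CS?T → r3=0x44
[2] flags=0010 GT?T → r2=0x12
[3] flags=0010 LT?F → skip
[4] flags=0000 → (cmp)
[5] flags=0000 PL?T → r3=0xa6
[6] flags=0000 EQ?F → skip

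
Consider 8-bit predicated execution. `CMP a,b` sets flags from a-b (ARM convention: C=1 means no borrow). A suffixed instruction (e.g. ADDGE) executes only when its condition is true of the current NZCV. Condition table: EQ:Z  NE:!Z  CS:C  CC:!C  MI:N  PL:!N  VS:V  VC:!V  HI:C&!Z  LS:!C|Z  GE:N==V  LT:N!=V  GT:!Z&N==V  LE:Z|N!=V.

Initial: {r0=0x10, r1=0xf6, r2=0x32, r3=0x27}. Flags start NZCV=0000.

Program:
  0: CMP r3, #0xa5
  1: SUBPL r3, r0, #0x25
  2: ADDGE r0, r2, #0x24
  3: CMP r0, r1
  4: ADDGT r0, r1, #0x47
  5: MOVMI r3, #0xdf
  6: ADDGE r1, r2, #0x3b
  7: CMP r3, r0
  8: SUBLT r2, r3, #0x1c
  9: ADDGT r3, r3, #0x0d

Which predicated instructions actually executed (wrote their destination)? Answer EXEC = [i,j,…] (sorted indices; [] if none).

[0] flags=1001 → (cmp)
[1] flags=1001 PL?F → skip
[2] flags=1001 GE?T → r0=0x56
[3] flags=0000 → (cmp)
[4] flags=0000 GT?T → r0=0x3d
[5] flags=0000 MI?F → skip
[6] flags=0000 GE?T → r1=0x6d
[7] flags=1000 → (cmp)
[8] flags=1000 LT?T → r2=0x0b
[9] flags=1000 GT?F → skip

EXEC = [2,4,6,8]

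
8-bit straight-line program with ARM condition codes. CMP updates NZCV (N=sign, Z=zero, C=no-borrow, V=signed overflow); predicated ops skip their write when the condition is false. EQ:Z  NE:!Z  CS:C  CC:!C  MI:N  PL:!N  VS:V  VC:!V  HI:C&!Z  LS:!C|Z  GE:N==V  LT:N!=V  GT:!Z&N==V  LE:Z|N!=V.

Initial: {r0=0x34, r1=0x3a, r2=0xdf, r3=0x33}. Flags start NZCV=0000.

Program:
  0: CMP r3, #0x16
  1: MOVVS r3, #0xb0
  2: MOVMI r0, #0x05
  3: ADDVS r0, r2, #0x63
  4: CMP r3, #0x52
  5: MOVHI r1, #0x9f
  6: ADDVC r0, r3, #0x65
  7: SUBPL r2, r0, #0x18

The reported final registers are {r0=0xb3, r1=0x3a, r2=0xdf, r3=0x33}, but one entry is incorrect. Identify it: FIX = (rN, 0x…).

[0] flags=0010 → (cmp)
[1] flags=0010 VS?F → skip
[2] flags=0010 MI?F → skip
[3] flags=0010 VS?F → skip
[4] flags=1000 → (cmp)
[5] flags=1000 HI?F → skip
[6] flags=1000 VC?T → r0=0x98
[7] flags=1000 PL?F → skip

FIX = (r0, 0x98)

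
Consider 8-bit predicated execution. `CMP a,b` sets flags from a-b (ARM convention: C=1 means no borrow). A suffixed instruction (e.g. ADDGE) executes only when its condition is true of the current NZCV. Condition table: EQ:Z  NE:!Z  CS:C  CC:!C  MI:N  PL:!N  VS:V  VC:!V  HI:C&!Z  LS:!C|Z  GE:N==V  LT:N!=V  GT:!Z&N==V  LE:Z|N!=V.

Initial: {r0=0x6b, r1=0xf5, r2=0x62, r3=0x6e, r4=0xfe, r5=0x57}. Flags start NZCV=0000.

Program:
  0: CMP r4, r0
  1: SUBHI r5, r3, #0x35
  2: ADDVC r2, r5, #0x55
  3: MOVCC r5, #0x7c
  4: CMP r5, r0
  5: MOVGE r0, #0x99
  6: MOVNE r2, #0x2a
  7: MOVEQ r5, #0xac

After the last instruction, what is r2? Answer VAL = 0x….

[0] flags=1010 → (cmp)
[1] flags=1010 HI?T → r5=0x39
[2] flags=1010 VC?T → r2=0x8e
[3] flags=1010 CC?F → skip
[4] flags=1000 → (cmp)
[5] flags=1000 GE?F → skip
[6] flags=1000 NE?T → r2=0x2a
[7] flags=1000 EQ?F → skip

VAL = 0x2a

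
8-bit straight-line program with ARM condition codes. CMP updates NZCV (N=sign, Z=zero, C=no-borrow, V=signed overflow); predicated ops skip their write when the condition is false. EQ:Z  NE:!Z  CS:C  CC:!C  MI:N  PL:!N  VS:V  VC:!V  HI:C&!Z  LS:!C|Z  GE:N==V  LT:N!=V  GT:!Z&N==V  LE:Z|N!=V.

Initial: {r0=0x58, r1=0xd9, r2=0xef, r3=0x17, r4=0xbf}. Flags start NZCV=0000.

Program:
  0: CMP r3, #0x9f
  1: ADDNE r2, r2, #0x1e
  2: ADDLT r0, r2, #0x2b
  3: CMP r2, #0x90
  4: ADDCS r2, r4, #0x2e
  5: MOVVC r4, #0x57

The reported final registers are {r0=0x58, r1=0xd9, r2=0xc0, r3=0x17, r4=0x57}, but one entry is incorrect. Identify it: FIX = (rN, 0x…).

FIX = (r2, 0x0d)

0: ✓ CMP  NZCV=0000
1: ✓ ADDNE  r2←0x0d
2: · ADDLT
3: ✓ CMP  NZCV=0000
4: · ADDCS
5: ✓ MOVVC  r4←0x57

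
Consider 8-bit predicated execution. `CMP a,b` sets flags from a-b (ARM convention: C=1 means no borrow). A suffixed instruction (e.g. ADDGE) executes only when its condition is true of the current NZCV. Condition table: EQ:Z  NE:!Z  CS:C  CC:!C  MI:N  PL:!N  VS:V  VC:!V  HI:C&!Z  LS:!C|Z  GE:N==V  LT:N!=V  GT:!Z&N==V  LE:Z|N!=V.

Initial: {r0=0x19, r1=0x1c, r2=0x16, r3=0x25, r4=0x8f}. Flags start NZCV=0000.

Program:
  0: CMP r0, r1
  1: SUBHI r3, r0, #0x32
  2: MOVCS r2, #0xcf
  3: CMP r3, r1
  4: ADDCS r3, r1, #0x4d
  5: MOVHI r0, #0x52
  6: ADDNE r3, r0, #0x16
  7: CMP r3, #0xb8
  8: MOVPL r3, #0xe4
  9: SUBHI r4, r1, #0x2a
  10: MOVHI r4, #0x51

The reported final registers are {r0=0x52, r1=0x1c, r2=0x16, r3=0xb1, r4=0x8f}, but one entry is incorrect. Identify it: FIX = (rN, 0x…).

FIX = (r3, 0x68)

[0] flags=1000 → (cmp)
[1] flags=1000 HI?F → skip
[2] flags=1000 CS?F → skip
[3] flags=0010 → (cmp)
[4] flags=0010 CS?T → r3=0x69
[5] flags=0010 HI?T → r0=0x52
[6] flags=0010 NE?T → r3=0x68
[7] flags=1001 → (cmp)
[8] flags=1001 PL?F → skip
[9] flags=1001 HI?F → skip
[10] flags=1001 HI?F → skip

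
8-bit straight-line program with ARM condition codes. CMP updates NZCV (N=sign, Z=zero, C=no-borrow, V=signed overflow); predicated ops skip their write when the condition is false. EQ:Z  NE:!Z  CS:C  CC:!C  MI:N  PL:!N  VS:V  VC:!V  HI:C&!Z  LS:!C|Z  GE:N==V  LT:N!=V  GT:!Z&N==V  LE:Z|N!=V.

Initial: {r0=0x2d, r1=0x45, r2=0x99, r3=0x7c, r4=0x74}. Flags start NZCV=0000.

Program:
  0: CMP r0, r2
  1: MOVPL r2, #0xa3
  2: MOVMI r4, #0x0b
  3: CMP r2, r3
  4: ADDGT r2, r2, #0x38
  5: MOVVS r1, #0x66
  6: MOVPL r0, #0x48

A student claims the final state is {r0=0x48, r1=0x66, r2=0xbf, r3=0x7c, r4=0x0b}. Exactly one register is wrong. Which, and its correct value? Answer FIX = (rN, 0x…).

0: ✓ CMP  NZCV=1001
1: · MOVPL
2: ✓ MOVMI  r4←0x0b
3: ✓ CMP  NZCV=0011
4: · ADDGT
5: ✓ MOVVS  r1←0x66
6: ✓ MOVPL  r0←0x48

FIX = (r2, 0x99)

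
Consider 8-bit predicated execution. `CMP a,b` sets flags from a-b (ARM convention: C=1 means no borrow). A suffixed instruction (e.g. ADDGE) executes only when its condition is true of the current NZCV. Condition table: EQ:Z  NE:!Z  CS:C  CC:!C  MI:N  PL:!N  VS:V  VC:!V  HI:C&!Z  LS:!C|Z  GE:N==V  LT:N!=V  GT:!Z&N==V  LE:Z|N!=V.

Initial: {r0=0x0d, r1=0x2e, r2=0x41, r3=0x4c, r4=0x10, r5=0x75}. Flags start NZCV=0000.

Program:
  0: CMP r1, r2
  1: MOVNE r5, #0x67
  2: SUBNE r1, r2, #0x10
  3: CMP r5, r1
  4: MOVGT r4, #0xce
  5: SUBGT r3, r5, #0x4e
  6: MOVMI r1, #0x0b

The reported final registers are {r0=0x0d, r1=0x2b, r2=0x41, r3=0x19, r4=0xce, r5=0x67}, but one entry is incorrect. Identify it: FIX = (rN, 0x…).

[0] flags=1000 → (cmp)
[1] flags=1000 NE?T → r5=0x67
[2] flags=1000 NE?T → r1=0x31
[3] flags=0010 → (cmp)
[4] flags=0010 GT?T → r4=0xce
[5] flags=0010 GT?T → r3=0x19
[6] flags=0010 MI?F → skip

FIX = (r1, 0x31)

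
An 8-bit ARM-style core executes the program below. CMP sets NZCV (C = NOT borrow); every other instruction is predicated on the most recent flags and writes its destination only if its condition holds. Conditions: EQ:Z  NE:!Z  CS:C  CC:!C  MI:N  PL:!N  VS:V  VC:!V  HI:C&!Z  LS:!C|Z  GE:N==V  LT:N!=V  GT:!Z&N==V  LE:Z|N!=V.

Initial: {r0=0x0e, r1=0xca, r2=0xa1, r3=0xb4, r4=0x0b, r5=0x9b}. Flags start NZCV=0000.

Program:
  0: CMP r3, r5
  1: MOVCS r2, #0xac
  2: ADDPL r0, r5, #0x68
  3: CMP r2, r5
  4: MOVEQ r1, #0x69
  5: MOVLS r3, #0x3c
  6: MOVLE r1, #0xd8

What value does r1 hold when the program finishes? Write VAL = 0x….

VAL = 0xca

[0] flags=0010 → (cmp)
[1] flags=0010 CS?T → r2=0xac
[2] flags=0010 PL?T → r0=0x03
[3] flags=0010 → (cmp)
[4] flags=0010 EQ?F → skip
[5] flags=0010 LS?F → skip
[6] flags=0010 LE?F → skip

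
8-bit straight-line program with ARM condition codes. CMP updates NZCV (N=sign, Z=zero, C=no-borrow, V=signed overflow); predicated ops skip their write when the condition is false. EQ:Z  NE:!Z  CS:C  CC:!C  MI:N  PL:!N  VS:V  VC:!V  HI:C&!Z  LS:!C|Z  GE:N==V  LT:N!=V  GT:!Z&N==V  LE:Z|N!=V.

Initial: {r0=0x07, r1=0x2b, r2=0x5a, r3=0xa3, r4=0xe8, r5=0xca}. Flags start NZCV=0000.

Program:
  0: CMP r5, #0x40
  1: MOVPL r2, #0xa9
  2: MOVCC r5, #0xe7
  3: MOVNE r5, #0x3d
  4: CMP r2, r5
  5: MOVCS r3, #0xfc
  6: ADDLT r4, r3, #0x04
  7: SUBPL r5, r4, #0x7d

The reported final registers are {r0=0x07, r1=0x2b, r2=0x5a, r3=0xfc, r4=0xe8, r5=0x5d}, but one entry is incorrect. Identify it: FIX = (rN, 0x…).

[0] flags=1010 → (cmp)
[1] flags=1010 PL?F → skip
[2] flags=1010 CC?F → skip
[3] flags=1010 NE?T → r5=0x3d
[4] flags=0010 → (cmp)
[5] flags=0010 CS?T → r3=0xfc
[6] flags=0010 LT?F → skip
[7] flags=0010 PL?T → r5=0x6b

FIX = (r5, 0x6b)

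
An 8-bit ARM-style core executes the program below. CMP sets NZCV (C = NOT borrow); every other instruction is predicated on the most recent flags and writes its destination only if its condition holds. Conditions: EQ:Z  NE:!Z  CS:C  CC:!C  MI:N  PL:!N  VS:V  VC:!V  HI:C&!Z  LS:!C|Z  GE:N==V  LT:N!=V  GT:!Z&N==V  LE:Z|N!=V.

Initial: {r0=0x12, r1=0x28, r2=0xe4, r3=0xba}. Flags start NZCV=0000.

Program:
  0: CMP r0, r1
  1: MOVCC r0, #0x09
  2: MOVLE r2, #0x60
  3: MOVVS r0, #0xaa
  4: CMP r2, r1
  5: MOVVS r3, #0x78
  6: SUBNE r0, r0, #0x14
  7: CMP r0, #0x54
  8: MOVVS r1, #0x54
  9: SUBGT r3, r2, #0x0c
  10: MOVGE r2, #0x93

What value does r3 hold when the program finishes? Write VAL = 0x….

[0] flags=1000 → (cmp)
[1] flags=1000 CC?T → r0=0x09
[2] flags=1000 LE?T → r2=0x60
[3] flags=1000 VS?F → skip
[4] flags=0010 → (cmp)
[5] flags=0010 VS?F → skip
[6] flags=0010 NE?T → r0=0xf5
[7] flags=1010 → (cmp)
[8] flags=1010 VS?F → skip
[9] flags=1010 GT?F → skip
[10] flags=1010 GE?F → skip

VAL = 0xba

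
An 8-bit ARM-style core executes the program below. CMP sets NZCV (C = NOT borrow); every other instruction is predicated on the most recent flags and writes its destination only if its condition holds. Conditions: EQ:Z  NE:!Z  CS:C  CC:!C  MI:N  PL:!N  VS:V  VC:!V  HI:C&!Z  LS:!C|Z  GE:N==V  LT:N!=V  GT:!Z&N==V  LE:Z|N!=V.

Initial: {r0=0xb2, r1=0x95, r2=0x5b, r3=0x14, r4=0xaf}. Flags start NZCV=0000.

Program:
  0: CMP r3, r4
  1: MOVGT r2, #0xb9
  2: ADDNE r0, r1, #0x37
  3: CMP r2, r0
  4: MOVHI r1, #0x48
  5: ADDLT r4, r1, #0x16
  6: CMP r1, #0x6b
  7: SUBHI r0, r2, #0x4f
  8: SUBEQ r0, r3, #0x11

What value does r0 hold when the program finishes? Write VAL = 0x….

VAL = 0x6a

0: ✓ CMP  NZCV=0000
1: ✓ MOVGT  r2←0xb9
2: ✓ ADDNE  r0←0xcc
3: ✓ CMP  NZCV=1000
4: · MOVHI
5: ✓ ADDLT  r4←0xab
6: ✓ CMP  NZCV=0011
7: ✓ SUBHI  r0←0x6a
8: · SUBEQ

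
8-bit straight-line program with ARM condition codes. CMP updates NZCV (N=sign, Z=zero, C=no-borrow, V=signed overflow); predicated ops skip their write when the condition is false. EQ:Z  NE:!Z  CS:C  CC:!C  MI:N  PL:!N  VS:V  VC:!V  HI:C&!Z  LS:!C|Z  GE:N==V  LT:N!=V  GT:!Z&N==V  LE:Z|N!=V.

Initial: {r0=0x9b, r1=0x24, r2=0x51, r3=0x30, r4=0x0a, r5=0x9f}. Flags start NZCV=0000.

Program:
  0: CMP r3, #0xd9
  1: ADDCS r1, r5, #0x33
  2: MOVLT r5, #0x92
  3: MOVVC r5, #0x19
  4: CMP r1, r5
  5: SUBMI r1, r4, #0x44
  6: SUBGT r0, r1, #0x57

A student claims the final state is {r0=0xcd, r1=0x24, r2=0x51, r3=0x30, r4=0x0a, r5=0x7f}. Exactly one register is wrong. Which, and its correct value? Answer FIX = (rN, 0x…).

FIX = (r5, 0x19)

0: ✓ CMP  NZCV=0000
1: · ADDCS
2: · MOVLT
3: ✓ MOVVC  r5←0x19
4: ✓ CMP  NZCV=0010
5: · SUBMI
6: ✓ SUBGT  r0←0xcd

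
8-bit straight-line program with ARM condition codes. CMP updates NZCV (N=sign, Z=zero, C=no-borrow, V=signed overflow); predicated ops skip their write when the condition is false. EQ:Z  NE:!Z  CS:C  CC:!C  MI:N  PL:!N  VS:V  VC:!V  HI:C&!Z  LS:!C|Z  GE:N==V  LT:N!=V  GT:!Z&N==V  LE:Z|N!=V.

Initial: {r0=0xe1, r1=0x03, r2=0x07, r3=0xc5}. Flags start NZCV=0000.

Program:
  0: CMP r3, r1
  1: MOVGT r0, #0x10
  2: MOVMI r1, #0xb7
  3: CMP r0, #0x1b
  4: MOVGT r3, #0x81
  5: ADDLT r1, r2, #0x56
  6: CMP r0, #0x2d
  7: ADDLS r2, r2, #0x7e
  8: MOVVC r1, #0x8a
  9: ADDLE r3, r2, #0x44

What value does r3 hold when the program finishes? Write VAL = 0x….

VAL = 0x4b

[0] flags=1010 → (cmp)
[1] flags=1010 GT?F → skip
[2] flags=1010 MI?T → r1=0xb7
[3] flags=1010 → (cmp)
[4] flags=1010 GT?F → skip
[5] flags=1010 LT?T → r1=0x5d
[6] flags=1010 → (cmp)
[7] flags=1010 LS?F → skip
[8] flags=1010 VC?T → r1=0x8a
[9] flags=1010 LE?T → r3=0x4b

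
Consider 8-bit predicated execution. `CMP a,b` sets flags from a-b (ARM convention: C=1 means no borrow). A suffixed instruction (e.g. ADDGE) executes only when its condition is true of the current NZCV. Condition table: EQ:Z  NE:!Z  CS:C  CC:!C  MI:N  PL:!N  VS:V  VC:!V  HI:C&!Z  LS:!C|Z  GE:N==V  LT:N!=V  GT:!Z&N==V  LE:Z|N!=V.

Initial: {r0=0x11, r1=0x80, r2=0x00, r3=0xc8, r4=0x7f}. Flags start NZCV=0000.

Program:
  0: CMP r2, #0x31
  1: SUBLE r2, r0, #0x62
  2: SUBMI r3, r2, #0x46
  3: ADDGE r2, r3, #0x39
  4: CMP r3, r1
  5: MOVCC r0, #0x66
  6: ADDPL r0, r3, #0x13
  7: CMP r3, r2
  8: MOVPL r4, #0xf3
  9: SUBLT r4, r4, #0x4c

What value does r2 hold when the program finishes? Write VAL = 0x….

0: ✓ CMP  NZCV=1000
1: ✓ SUBLE  r2←0xaf
2: ✓ SUBMI  r3←0x69
3: · ADDGE
4: ✓ CMP  NZCV=1001
5: ✓ MOVCC  r0←0x66
6: · ADDPL
7: ✓ CMP  NZCV=1001
8: · MOVPL
9: · SUBLT

VAL = 0xaf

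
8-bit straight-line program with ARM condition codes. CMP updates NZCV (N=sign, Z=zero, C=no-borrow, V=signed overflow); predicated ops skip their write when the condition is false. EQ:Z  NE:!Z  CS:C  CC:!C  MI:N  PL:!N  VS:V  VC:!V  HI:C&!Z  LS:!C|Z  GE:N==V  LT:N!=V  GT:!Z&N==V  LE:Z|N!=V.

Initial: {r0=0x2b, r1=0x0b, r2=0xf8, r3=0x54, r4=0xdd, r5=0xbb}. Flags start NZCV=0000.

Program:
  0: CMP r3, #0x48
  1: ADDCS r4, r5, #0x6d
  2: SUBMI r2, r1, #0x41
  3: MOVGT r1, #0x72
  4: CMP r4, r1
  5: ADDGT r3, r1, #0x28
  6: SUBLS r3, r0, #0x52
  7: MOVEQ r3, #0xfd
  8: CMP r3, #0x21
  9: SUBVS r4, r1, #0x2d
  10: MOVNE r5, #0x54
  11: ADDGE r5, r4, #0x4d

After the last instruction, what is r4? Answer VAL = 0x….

[0] flags=0010 → (cmp)
[1] flags=0010 CS?T → r4=0x28
[2] flags=0010 MI?F → skip
[3] flags=0010 GT?T → r1=0x72
[4] flags=1000 → (cmp)
[5] flags=1000 GT?F → skip
[6] flags=1000 LS?T → r3=0xd9
[7] flags=1000 EQ?F → skip
[8] flags=1010 → (cmp)
[9] flags=1010 VS?F → skip
[10] flags=1010 NE?T → r5=0x54
[11] flags=1010 GE?F → skip

VAL = 0x28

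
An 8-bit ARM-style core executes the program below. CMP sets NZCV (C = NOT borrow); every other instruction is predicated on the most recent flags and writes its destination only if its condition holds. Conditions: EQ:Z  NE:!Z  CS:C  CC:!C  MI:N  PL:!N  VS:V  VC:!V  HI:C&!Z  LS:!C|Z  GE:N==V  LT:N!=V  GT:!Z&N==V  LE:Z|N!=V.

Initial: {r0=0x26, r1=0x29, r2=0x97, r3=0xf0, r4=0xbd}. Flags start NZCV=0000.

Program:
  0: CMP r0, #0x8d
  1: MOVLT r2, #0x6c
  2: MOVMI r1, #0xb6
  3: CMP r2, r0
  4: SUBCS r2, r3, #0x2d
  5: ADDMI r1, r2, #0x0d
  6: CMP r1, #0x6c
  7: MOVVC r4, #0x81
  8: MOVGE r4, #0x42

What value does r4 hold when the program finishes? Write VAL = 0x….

0: ✓ CMP  NZCV=1001
1: · MOVLT
2: ✓ MOVMI  r1←0xb6
3: ✓ CMP  NZCV=0011
4: ✓ SUBCS  r2←0xc3
5: · ADDMI
6: ✓ CMP  NZCV=0011
7: · MOVVC
8: · MOVGE

VAL = 0xbd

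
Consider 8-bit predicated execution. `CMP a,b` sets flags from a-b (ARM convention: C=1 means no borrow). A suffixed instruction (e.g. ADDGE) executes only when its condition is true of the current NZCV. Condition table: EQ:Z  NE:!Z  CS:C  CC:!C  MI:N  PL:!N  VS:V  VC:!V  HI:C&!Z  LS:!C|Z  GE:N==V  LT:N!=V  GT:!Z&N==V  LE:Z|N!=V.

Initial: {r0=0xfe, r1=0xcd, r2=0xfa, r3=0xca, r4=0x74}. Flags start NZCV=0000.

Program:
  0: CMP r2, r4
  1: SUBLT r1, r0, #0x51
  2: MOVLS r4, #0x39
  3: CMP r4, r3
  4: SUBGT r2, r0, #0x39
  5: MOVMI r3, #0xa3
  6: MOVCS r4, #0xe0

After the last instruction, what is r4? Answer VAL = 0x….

0: ✓ CMP  NZCV=1010
1: ✓ SUBLT  r1←0xad
2: · MOVLS
3: ✓ CMP  NZCV=1001
4: ✓ SUBGT  r2←0xc5
5: ✓ MOVMI  r3←0xa3
6: · MOVCS

VAL = 0x74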